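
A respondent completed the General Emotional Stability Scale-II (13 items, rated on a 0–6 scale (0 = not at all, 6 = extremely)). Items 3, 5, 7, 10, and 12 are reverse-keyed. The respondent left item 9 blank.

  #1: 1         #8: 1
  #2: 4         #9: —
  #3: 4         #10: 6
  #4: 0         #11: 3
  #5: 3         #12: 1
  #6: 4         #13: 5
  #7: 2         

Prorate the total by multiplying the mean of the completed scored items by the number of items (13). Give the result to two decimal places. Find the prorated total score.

Reverse-coded (reverse-coded value = 6 − response):
  item 3: 6 − 4 = 2
  item 5: 6 − 3 = 3
  item 7: 6 − 2 = 4
  item 10: 6 − 6 = 0
  item 12: 6 − 1 = 5
Completed scored items (12 of 13): 1, 4, 2, 0, 3, 4, 4, 1, 0, 3, 5, 5; sum = 32.
Person mean = 32 / 12 ≈ 2.6667
Prorated total = (32 / 12) × 13 = 34.67 (to 2 dp)

34.67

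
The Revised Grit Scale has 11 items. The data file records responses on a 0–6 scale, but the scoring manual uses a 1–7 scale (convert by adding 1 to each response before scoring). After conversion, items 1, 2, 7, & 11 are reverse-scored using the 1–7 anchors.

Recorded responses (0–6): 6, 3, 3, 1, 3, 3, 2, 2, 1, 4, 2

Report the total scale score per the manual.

39

Convert to 1–7: 7, 4, 4, 2, 4, 4, 3, 3, 2, 5, 3
Reverse-coded (reversed = (1+7) − raw = 8 − raw):
  item 1: 8 − 7 = 1
  item 2: 8 − 4 = 4
  item 7: 8 − 3 = 5
  item 11: 8 − 3 = 5
Scored: 1, 4, 4, 2, 4, 4, 5, 3, 2, 5, 5
Total = 39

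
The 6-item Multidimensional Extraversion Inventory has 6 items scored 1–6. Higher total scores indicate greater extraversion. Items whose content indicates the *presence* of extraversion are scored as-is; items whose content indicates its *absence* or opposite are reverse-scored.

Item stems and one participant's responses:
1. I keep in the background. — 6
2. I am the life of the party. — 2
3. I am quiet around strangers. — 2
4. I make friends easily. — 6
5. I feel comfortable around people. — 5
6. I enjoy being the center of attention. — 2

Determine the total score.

21

Items 1, 3 describe the absence/opposite of extraversion → reverse-score.
on a 1–6 scale, reversed = 7 − raw.
  item 1: 7 − 6 = 1
  item 2: 2
  item 3: 7 − 2 = 5
  item 4: 6
  item 5: 5
  item 6: 2
Total = 1 + 2 + 5 + 6 + 5 + 2 = 21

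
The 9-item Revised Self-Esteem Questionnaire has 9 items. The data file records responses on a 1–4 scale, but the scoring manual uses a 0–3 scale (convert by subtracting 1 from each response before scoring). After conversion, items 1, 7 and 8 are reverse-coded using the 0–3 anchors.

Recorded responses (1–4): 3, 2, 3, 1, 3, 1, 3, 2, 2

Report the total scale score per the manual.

10

Convert to 0–3: 2, 1, 2, 0, 2, 0, 2, 1, 1
Reverse-coded (reversed = (0+3) − raw = 3 − raw):
  item 1: 3 − 2 = 1
  item 7: 3 − 2 = 1
  item 8: 3 − 1 = 2
Scored: 1, 1, 2, 0, 2, 0, 1, 2, 1
Total = 10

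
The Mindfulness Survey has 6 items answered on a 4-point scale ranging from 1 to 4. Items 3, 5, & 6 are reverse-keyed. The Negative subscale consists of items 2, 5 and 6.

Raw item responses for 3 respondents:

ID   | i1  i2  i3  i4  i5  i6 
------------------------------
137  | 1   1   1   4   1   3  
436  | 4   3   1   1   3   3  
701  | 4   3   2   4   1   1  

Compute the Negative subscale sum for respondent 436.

Respondent 436 raw: 4, 3, 1, 1, 3, 3.
Negative items: 2, 5, 6.
Reverse-coded (on a 1–4 scale, reversed = 5 − raw):
  item 2: 3
  item 5: 5 − 3 = 2
  item 6: 5 − 3 = 2
Sum = 3 + 2 + 2 = 7

7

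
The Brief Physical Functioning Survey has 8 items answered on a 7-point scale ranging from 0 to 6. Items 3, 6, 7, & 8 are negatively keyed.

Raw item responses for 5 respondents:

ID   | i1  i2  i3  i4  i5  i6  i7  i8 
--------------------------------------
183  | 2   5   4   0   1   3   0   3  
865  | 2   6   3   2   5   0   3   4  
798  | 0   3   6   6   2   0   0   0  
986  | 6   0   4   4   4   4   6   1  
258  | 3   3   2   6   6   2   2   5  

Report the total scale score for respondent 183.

22

Respondent 183 raw: 2, 5, 4, 0, 1, 3, 0, 3.
Reverse-coded (reversed = (0+6) − raw = 6 − raw):
  item 1: 2
  item 2: 5
  item 3: 6 − 4 = 2
  item 4: 0
  item 5: 1
  item 6: 6 − 3 = 3
  item 7: 6 − 0 = 6
  item 8: 6 − 3 = 3
Sum = 2 + 5 + 2 + 0 + 1 + 3 + 6 + 3 = 22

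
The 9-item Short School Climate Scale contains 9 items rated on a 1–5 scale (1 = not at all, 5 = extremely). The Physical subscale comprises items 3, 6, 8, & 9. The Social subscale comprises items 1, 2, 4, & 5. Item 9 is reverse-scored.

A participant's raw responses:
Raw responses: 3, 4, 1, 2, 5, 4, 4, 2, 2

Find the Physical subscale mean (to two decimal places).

Physical items: 3, 6, 8, 9.
Of these, item 9 is reverse-scored; on a 1–5 scale, reversed = 6 − raw.
  item 3: 1
  item 6: 4
  item 8: 2
  item 9: 6 − 2 = 4
Sum = 1 + 4 + 2 + 4 = 11
Mean = 11 / 4 = 2.75

2.75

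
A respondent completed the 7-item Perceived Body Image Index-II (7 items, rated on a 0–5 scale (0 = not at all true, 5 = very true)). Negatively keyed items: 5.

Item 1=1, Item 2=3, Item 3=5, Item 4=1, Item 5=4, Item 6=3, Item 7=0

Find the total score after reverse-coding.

14

Apply reverse scoring (reverse-coded value = 5 − response):
  item 5: 5 − 4 = 1
After reverse-coding: 1, 3, 5, 1, 1, 3, 0
Total = 1 + 3 + 5 + 1 + 1 + 3 + 0 = 14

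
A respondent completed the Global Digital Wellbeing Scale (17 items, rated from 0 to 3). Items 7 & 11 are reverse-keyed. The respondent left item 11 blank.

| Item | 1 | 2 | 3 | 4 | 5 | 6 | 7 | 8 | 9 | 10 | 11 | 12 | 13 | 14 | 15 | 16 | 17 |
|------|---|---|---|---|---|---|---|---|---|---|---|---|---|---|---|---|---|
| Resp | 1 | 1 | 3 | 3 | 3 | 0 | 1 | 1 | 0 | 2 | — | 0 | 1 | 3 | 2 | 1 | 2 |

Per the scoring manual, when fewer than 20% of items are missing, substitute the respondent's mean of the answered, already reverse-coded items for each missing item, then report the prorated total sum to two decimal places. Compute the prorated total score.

Reverse-coded (reversed = (0+3) − raw = 3 − raw):
  item 7: 3 − 1 = 2
Completed scored items (16 of 17): 1, 1, 3, 3, 3, 0, 2, 1, 0, 2, 0, 1, 3, 2, 1, 2; sum = 25.
Person mean = 25 / 16 ≈ 1.5625
Prorated total = (25 / 16) × 17 = 26.56 (to 2 dp)

26.56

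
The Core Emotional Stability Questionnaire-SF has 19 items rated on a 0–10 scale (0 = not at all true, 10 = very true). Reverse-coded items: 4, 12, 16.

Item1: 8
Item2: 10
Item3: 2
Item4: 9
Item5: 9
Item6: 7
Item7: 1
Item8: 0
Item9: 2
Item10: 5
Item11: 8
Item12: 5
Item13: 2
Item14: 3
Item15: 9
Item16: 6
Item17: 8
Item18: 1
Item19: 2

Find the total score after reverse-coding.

87

Reverse-coded items (on a 0–10 scale, reversed = 10 − raw):
  item 4: 10 − 9 = 1
  item 12: 10 − 5 = 5
  item 16: 10 − 6 = 4
Scored items: 8, 10, 2, 1, 9, 7, 1, 0, 2, 5, 8, 5, 2, 3, 9, 4, 8, 1, 2
Total = 8 + 10 + 2 + 1 + 9 + 7 + 1 + 0 + 2 + 5 + 8 + 5 + 2 + 3 + 9 + 4 + 8 + 1 + 2 = 87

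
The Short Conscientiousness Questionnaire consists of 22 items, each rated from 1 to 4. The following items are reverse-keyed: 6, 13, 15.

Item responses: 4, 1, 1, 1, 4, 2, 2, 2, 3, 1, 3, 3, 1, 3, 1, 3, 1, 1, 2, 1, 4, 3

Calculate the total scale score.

Reverse-keyed items use 5 − raw:
  item 6: 5 − 2 = 3
  item 13: 5 − 1 = 4
  item 15: 5 − 1 = 4
After reverse-coding: 4, 1, 1, 1, 4, 3, 2, 2, 3, 1, 3, 3, 4, 3, 4, 3, 1, 1, 2, 1, 4, 3
Total = 4 + 1 + 1 + 1 + 4 + 3 + 2 + 2 + 3 + 1 + 3 + 3 + 4 + 3 + 4 + 3 + 1 + 1 + 2 + 1 + 4 + 3 = 54

54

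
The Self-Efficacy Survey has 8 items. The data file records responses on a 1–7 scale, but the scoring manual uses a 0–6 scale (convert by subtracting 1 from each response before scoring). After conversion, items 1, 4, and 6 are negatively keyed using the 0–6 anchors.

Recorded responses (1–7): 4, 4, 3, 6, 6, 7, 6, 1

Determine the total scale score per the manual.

Convert to 0–6: 3, 3, 2, 5, 5, 6, 5, 0
Reverse-coded (on a 0–6 scale, reversed = 6 − raw):
  item 1: 6 − 3 = 3
  item 4: 6 − 5 = 1
  item 6: 6 − 6 = 0
Scored: 3, 3, 2, 1, 5, 0, 5, 0
Total = 19

19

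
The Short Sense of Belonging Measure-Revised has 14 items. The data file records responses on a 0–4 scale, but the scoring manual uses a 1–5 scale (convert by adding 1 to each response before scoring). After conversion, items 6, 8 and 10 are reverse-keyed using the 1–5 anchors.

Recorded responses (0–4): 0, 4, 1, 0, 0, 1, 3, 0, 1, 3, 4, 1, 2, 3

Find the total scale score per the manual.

41

Convert to 1–5: 1, 5, 2, 1, 1, 2, 4, 1, 2, 4, 5, 2, 3, 4
Reverse-coded (reversed = (1+5) − raw = 6 − raw):
  item 6: 6 − 2 = 4
  item 8: 6 − 1 = 5
  item 10: 6 − 4 = 2
Scored: 1, 5, 2, 1, 1, 4, 4, 5, 2, 2, 5, 2, 3, 4
Total = 41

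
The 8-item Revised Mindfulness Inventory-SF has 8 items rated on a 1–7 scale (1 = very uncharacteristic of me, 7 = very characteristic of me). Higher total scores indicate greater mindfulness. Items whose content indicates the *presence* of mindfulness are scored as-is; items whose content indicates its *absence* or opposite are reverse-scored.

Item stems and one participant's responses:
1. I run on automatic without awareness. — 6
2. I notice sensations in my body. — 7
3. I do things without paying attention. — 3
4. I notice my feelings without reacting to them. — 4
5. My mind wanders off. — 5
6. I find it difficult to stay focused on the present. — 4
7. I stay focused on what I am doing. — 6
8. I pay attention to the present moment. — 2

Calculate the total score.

Items 1, 3, 5, 6 describe the absence/opposite of mindfulness → reverse-score.
on a 1–7 scale, reversed = 8 − raw.
  item 1: 8 − 6 = 2
  item 2: 7
  item 3: 8 − 3 = 5
  item 4: 4
  item 5: 8 − 5 = 3
  item 6: 8 − 4 = 4
  item 7: 6
  item 8: 2
Total = 2 + 7 + 5 + 4 + 3 + 4 + 6 + 2 = 33

33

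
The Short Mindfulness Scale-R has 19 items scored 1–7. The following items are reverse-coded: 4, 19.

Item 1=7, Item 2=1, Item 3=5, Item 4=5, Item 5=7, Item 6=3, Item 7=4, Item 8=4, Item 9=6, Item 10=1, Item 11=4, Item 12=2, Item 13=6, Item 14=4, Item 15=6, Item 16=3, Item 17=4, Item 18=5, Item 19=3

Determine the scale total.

Raw sum = 80. Reverse-coded items: 4, 19; their raw sum = 8.
Each reversal replaces raw with 8 − raw, changing the total by 8 − 2·raw per item.
Total = 80 + 2·8 − 2·8 = 80 + 16 − 16 = 80

80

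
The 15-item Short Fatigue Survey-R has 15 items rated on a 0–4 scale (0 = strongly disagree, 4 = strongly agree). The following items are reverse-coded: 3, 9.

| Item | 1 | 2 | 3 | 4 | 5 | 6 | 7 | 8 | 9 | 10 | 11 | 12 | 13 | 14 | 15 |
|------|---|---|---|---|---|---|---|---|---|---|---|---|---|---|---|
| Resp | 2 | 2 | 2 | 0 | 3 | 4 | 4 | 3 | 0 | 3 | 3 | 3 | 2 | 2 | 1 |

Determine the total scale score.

Reverse-coded items use 4 − raw:
  item 3: 4 − 2 = 2
  item 9: 4 − 0 = 4
Scored responses: 2, 2, 2, 0, 3, 4, 4, 3, 4, 3, 3, 3, 2, 2, 1
Total = 2 + 2 + 2 + 0 + 3 + 4 + 4 + 3 + 4 + 3 + 3 + 3 + 2 + 2 + 1 = 38

38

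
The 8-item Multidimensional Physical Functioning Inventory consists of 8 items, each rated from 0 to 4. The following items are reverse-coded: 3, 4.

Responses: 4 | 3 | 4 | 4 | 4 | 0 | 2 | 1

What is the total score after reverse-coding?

Apply reverse scoring (reversed = (0+4) − raw = 4 − raw):
  item 3: 4 − 4 = 0
  item 4: 4 − 4 = 0
After reverse-coding: 4, 3, 0, 0, 4, 0, 2, 1
Total = 4 + 3 + 0 + 0 + 4 + 0 + 2 + 1 = 14

14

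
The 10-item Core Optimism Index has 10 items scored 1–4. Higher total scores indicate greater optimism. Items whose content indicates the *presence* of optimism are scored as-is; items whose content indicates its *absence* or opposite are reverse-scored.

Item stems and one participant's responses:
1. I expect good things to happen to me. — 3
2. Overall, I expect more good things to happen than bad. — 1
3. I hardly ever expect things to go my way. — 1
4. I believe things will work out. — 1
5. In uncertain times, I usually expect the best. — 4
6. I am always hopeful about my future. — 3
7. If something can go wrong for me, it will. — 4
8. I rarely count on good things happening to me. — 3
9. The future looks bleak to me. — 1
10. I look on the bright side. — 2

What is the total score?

25

Items 3, 7, 8, 9 describe the absence/opposite of optimism → reverse-score.
reverse-coded value = 5 − response.
  item 1: 3
  item 2: 1
  item 3: 5 − 1 = 4
  item 4: 1
  item 5: 4
  item 6: 3
  item 7: 5 − 4 = 1
  item 8: 5 − 3 = 2
  item 9: 5 − 1 = 4
  item 10: 2
Total = 3 + 1 + 4 + 1 + 4 + 3 + 1 + 2 + 4 + 2 = 25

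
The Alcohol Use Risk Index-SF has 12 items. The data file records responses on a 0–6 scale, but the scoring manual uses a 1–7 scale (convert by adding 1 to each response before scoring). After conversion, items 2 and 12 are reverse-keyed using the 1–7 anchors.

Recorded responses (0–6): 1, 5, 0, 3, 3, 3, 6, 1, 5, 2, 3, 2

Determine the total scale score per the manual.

Convert to 1–7: 2, 6, 1, 4, 4, 4, 7, 2, 6, 3, 4, 3
Reverse-coded (reverse-coded value = 8 − response):
  item 2: 8 − 6 = 2
  item 12: 8 − 3 = 5
Scored: 2, 2, 1, 4, 4, 4, 7, 2, 6, 3, 4, 5
Total = 44

44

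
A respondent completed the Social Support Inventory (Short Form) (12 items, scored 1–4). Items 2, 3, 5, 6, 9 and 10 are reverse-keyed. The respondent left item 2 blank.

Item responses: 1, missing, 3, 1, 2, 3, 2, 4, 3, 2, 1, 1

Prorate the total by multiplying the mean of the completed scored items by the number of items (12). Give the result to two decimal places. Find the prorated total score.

Reverse-coded (reverse-coded value = 5 − response):
  item 3: 5 − 3 = 2
  item 5: 5 − 2 = 3
  item 6: 5 − 3 = 2
  item 9: 5 − 3 = 2
  item 10: 5 − 2 = 3
Completed scored items (11 of 12): 1, 2, 1, 3, 2, 2, 4, 2, 3, 1, 1; sum = 22.
Person mean = 22 / 11 ≈ 2.0000
Prorated total = (22 / 11) × 12 = 24.00 (to 2 dp)

24.00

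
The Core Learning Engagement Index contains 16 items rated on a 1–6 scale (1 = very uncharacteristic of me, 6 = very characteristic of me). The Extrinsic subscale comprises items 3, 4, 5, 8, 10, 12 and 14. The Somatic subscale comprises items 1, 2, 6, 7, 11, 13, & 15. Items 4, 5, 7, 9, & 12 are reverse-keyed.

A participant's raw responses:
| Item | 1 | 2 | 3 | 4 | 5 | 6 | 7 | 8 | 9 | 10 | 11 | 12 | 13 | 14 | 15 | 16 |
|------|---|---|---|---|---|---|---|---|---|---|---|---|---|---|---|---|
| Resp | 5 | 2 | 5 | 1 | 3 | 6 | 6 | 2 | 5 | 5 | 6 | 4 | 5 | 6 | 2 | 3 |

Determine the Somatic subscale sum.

27

Somatic items: 1, 2, 6, 7, 11, 13, 15.
Of these, item 7 is reverse-keyed; reversed = (1+6) − raw = 7 − raw.
  item 1: 5
  item 2: 2
  item 6: 6
  item 7: 7 − 6 = 1
  item 11: 6
  item 13: 5
  item 15: 2
Sum = 5 + 2 + 6 + 1 + 6 + 5 + 2 = 27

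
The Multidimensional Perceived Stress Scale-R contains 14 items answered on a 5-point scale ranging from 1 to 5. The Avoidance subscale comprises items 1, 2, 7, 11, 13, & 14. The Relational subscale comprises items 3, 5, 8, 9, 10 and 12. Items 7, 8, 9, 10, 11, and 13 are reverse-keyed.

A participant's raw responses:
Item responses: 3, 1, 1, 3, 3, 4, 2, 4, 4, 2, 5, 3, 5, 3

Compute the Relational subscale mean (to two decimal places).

2.50

Relational items: 3, 5, 8, 9, 10, 12.
Of these, items 8, 9, and 10 are reverse-keyed; on a 1–5 scale, reversed = 6 − raw.
  item 3: 1
  item 5: 3
  item 8: 6 − 4 = 2
  item 9: 6 − 4 = 2
  item 10: 6 − 2 = 4
  item 12: 3
Sum = 1 + 3 + 2 + 2 + 4 + 3 = 15
Mean = 15 / 6 = 2.50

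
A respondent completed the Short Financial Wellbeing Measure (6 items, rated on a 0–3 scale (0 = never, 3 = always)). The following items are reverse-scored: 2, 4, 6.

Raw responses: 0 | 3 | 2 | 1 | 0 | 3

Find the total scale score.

Raw sum = 9. Reverse-scored items: 2, 4, 6; their raw sum = 7.
Each reversal replaces raw with 3 − raw, changing the total by 3 − 2·raw per item.
Total = 9 + 3·3 − 2·7 = 9 + 9 − 14 = 4

4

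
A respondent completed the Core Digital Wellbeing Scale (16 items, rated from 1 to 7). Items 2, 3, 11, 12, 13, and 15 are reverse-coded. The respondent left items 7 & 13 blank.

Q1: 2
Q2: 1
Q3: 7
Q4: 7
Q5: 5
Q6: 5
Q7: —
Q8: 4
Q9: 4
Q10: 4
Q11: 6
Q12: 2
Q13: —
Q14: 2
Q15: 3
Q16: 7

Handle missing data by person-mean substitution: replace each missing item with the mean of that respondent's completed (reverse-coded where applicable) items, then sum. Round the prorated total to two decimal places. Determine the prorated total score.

69.71

Reverse-coded (reverse-coded value = 8 − response):
  item 2: 8 − 1 = 7
  item 3: 8 − 7 = 1
  item 11: 8 − 6 = 2
  item 12: 8 − 2 = 6
  item 15: 8 − 3 = 5
Completed scored items (14 of 16): 2, 7, 1, 7, 5, 5, 4, 4, 4, 2, 6, 2, 5, 7; sum = 61.
Person mean = 61 / 14 ≈ 4.3571
Prorated total = (61 / 14) × 16 = 69.71 (to 2 dp)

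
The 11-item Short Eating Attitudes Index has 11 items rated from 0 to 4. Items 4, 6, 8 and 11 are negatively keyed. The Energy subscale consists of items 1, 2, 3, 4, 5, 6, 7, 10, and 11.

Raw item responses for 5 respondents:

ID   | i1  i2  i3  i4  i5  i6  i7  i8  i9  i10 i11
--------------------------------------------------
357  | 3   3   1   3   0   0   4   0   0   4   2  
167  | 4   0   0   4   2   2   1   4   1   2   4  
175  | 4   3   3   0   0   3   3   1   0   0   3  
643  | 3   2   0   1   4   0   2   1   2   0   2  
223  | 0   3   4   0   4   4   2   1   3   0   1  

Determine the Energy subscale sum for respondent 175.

19

Respondent 175 raw: 4, 3, 3, 0, 0, 3, 3, 1, 0, 0, 3.
Energy items: 1, 2, 3, 4, 5, 6, 7, 10, 11.
Reverse-coded (on a 0–4 scale, reversed = 4 − raw):
  item 1: 4
  item 2: 3
  item 3: 3
  item 4: 4 − 0 = 4
  item 5: 0
  item 6: 4 − 3 = 1
  item 7: 3
  item 10: 0
  item 11: 4 − 3 = 1
Sum = 4 + 3 + 3 + 4 + 0 + 1 + 3 + 0 + 1 = 19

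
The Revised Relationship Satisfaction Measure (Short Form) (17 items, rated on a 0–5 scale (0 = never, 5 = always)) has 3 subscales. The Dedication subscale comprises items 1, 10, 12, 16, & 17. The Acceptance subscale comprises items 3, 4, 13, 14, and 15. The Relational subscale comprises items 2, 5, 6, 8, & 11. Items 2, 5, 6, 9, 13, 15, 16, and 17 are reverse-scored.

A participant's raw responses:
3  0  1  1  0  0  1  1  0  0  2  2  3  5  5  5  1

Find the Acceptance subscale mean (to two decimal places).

Acceptance items: 3, 4, 13, 14, 15.
Of these, items 13 and 15 are reverse-scored; reversed = (0+5) − raw = 5 − raw.
  item 3: 1
  item 4: 1
  item 13: 5 − 3 = 2
  item 14: 5
  item 15: 5 − 5 = 0
Sum = 1 + 1 + 2 + 5 + 0 = 9
Mean = 9 / 5 = 1.80

1.80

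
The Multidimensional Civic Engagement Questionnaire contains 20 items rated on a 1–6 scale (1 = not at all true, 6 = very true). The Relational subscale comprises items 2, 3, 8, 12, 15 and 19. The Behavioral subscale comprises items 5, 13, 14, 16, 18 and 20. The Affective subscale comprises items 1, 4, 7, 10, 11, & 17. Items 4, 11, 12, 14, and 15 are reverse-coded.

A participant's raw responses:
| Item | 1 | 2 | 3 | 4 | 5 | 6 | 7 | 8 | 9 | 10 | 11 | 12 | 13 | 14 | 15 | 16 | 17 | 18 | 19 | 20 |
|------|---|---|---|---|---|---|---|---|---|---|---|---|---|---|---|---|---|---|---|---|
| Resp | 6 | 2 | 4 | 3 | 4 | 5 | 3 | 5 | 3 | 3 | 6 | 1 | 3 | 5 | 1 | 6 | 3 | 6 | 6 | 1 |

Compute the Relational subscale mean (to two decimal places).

4.83

Relational items: 2, 3, 8, 12, 15, 19.
Of these, items 12 & 15 are reverse-coded; on a 1–6 scale, reversed = 7 − raw.
  item 2: 2
  item 3: 4
  item 8: 5
  item 12: 7 − 1 = 6
  item 15: 7 − 1 = 6
  item 19: 6
Sum = 2 + 4 + 5 + 6 + 6 + 6 = 29
Mean = 29 / 6 = 4.83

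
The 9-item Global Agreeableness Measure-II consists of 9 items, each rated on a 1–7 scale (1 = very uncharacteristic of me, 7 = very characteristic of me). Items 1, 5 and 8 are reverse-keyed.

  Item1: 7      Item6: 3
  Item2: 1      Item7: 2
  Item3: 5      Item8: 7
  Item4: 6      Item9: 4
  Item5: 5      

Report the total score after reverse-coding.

Reverse-coded items (on a 1–7 scale, reversed = 8 − raw):
  item 1: 8 − 7 = 1
  item 5: 8 − 5 = 3
  item 8: 8 − 7 = 1
Scored responses: 1, 1, 5, 6, 3, 3, 2, 1, 4
Total = 1 + 1 + 5 + 6 + 3 + 3 + 2 + 1 + 4 = 26

26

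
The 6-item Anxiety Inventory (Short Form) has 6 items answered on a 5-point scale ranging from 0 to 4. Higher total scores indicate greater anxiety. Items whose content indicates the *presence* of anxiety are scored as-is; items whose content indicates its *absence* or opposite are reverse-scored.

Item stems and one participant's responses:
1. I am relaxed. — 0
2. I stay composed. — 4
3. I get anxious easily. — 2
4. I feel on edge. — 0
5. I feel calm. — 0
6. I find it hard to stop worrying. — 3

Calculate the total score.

Items 1, 2, 5 describe the absence/opposite of anxiety → reverse-score.
reverse-coded value = 4 − response.
  item 1: 4 − 0 = 4
  item 2: 4 − 4 = 0
  item 3: 2
  item 4: 0
  item 5: 4 − 0 = 4
  item 6: 3
Total = 4 + 0 + 2 + 0 + 4 + 3 = 13

13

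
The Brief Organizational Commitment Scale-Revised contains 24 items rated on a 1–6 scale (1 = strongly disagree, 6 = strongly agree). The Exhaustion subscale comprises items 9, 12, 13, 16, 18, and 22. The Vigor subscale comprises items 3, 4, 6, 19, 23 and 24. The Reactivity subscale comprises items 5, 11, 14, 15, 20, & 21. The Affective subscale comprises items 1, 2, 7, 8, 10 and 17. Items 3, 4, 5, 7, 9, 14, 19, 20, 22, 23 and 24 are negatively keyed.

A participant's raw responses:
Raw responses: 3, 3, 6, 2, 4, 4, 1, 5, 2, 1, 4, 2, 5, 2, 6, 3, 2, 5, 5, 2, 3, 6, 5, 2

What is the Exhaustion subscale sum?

Exhaustion items: 9, 12, 13, 16, 18, 22.
Of these, items 9 & 22 are negatively keyed; reverse-coded value = 7 − response.
  item 9: 7 − 2 = 5
  item 12: 2
  item 13: 5
  item 16: 3
  item 18: 5
  item 22: 7 − 6 = 1
Sum = 5 + 2 + 5 + 3 + 5 + 1 = 21

21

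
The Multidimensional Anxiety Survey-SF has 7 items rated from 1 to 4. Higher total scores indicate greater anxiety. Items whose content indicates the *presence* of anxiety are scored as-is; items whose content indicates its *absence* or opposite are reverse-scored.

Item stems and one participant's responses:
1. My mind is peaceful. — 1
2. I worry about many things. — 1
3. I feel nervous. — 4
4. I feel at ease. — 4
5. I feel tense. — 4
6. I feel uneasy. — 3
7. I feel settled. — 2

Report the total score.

20

Items 1, 4, 7 describe the absence/opposite of anxiety → reverse-score.
reverse-coded value = 5 − response.
  item 1: 5 − 1 = 4
  item 2: 1
  item 3: 4
  item 4: 5 − 4 = 1
  item 5: 4
  item 6: 3
  item 7: 5 − 2 = 3
Total = 4 + 1 + 4 + 1 + 4 + 3 + 3 = 20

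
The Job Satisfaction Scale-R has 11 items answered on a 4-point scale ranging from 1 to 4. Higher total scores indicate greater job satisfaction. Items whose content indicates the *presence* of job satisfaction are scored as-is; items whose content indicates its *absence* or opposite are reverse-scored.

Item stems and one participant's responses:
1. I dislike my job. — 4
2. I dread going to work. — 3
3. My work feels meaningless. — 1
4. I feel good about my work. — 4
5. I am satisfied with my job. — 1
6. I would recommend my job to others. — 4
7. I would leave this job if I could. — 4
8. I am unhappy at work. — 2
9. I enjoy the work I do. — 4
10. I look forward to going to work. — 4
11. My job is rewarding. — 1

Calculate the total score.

Items 1, 2, 3, 7, 8 describe the absence/opposite of job satisfaction → reverse-score.
reverse-coded value = 5 − response.
  item 1: 5 − 4 = 1
  item 2: 5 − 3 = 2
  item 3: 5 − 1 = 4
  item 4: 4
  item 5: 1
  item 6: 4
  item 7: 5 − 4 = 1
  item 8: 5 − 2 = 3
  item 9: 4
  item 10: 4
  item 11: 1
Total = 1 + 2 + 4 + 4 + 1 + 4 + 1 + 3 + 4 + 4 + 1 = 29

29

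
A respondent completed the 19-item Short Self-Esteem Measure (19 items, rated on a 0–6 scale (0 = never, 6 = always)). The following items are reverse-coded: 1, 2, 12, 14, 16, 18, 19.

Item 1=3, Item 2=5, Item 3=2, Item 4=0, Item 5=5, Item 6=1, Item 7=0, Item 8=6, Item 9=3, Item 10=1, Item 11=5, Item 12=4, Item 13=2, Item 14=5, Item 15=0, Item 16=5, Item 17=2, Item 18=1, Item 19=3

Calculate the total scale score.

Reversing items 1, 2, 12, 14, 16, 18 and 19 with 6 − raw:
Total = (6−3) + (6−5) + 2 + 0 + 5 + 1 + 0 + 6 + 3 + 1 + 5 + (6−4) + 2 + (6−5) + 0 + (6−5) + 2 + (6−1) + (6−3)
      = 3 + 1 + 2 + 0 + 5 + 1 + 0 + 6 + 3 + 1 + 5 + 2 + 2 + 1 + 0 + 1 + 2 + 5 + 3 = 43

43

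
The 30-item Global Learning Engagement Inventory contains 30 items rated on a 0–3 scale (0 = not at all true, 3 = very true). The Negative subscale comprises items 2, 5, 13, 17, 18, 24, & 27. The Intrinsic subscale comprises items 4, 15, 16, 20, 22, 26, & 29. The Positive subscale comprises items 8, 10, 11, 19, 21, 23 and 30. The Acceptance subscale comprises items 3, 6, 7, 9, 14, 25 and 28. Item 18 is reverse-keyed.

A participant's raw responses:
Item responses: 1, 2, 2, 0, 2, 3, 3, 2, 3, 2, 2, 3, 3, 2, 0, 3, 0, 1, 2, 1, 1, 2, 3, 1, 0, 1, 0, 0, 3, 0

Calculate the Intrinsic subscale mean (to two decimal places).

Intrinsic items: 4, 15, 16, 20, 22, 26, 29.
  item 4: 0
  item 15: 0
  item 16: 3
  item 20: 1
  item 22: 2
  item 26: 1
  item 29: 3
Sum = 0 + 0 + 3 + 1 + 2 + 1 + 3 = 10
Mean = 10 / 7 = 1.43

1.43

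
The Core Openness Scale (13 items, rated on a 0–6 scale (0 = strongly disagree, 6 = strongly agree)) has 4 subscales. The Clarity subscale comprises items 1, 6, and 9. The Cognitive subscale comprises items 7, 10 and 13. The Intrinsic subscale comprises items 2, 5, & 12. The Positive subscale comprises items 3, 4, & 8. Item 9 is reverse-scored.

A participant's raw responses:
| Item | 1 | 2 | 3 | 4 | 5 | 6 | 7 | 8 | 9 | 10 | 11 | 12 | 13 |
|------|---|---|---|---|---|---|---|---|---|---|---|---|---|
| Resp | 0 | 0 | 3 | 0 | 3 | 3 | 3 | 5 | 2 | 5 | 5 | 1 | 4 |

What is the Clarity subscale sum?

Clarity items: 1, 6, 9.
Of these, item 9 is reverse-scored; on a 0–6 scale, reversed = 6 − raw.
  item 1: 0
  item 6: 3
  item 9: 6 − 2 = 4
Sum = 0 + 3 + 4 = 7

7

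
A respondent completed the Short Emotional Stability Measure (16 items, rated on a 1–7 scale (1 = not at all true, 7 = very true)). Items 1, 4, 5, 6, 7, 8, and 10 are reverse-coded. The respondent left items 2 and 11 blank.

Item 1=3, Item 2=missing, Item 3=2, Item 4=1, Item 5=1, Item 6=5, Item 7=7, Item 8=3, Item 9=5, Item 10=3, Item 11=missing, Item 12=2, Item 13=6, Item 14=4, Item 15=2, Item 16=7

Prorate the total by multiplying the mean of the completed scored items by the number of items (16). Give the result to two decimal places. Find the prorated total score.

69.71

Reverse-coded (reversed = (1+7) − raw = 8 − raw):
  item 1: 8 − 3 = 5
  item 4: 8 − 1 = 7
  item 5: 8 − 1 = 7
  item 6: 8 − 5 = 3
  item 7: 8 − 7 = 1
  item 8: 8 − 3 = 5
  item 10: 8 − 3 = 5
Completed scored items (14 of 16): 5, 2, 7, 7, 3, 1, 5, 5, 5, 2, 6, 4, 2, 7; sum = 61.
Person mean = 61 / 14 ≈ 4.3571
Prorated total = (61 / 14) × 16 = 69.71 (to 2 dp)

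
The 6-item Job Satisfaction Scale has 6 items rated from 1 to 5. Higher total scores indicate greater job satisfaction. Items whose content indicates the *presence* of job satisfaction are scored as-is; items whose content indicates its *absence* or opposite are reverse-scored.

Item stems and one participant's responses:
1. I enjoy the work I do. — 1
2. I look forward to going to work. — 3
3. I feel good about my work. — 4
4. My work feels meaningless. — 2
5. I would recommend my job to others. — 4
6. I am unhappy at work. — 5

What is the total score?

Items 4, 6 describe the absence/opposite of job satisfaction → reverse-score.
reverse-coded value = 6 − response.
  item 1: 1
  item 2: 3
  item 3: 4
  item 4: 6 − 2 = 4
  item 5: 4
  item 6: 6 − 5 = 1
Total = 1 + 3 + 4 + 4 + 4 + 1 = 17

17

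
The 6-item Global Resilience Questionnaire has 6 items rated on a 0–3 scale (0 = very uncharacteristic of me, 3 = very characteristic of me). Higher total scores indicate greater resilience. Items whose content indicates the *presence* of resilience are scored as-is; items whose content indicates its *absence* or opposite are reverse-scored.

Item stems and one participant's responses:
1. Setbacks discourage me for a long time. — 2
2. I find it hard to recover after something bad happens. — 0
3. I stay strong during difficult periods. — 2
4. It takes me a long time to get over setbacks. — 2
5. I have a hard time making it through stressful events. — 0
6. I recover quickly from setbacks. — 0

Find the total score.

10

Items 1, 2, 4, 5 describe the absence/opposite of resilience → reverse-score.
reversed = (0+3) − raw = 3 − raw.
  item 1: 3 − 2 = 1
  item 2: 3 − 0 = 3
  item 3: 2
  item 4: 3 − 2 = 1
  item 5: 3 − 0 = 3
  item 6: 0
Total = 1 + 3 + 2 + 1 + 3 + 0 = 10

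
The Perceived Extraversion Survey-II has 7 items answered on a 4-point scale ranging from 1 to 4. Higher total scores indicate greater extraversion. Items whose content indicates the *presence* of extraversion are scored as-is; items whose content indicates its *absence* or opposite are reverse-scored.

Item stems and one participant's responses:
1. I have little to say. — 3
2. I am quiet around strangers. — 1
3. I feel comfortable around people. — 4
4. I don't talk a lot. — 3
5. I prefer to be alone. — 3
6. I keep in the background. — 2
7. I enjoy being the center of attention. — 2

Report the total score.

19

Items 1, 2, 4, 5, 6 describe the absence/opposite of extraversion → reverse-score.
reverse-coded value = 5 − response.
  item 1: 5 − 3 = 2
  item 2: 5 − 1 = 4
  item 3: 4
  item 4: 5 − 3 = 2
  item 5: 5 − 3 = 2
  item 6: 5 − 2 = 3
  item 7: 2
Total = 2 + 4 + 4 + 2 + 2 + 3 + 2 = 19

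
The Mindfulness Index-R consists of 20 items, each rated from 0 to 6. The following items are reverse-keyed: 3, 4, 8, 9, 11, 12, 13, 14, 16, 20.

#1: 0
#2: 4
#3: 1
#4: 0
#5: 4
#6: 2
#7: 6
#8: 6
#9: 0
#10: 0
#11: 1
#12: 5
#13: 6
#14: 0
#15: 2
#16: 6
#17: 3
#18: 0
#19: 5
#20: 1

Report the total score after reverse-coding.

Reverse-coded items (reversed = (0+6) − raw = 6 − raw):
  item 3: 6 − 1 = 5
  item 4: 6 − 0 = 6
  item 8: 6 − 6 = 0
  item 9: 6 − 0 = 6
  item 11: 6 − 1 = 5
  item 12: 6 − 5 = 1
  item 13: 6 − 6 = 0
  item 14: 6 − 0 = 6
  item 16: 6 − 6 = 0
  item 20: 6 − 1 = 5
Scored responses: 0, 4, 5, 6, 4, 2, 6, 0, 6, 0, 5, 1, 0, 6, 2, 0, 3, 0, 5, 5
Total = 0 + 4 + 5 + 6 + 4 + 2 + 6 + 0 + 6 + 0 + 5 + 1 + 0 + 6 + 2 + 0 + 3 + 0 + 5 + 5 = 60

60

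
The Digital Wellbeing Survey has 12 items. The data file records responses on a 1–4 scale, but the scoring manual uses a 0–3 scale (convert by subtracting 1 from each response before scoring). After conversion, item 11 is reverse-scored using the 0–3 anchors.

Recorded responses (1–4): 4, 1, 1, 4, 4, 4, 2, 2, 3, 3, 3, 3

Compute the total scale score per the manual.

21

Convert to 0–3: 3, 0, 0, 3, 3, 3, 1, 1, 2, 2, 2, 2
Reverse-coded (reverse-coded value = 3 − response):
  item 11: 3 − 2 = 1
Scored: 3, 0, 0, 3, 3, 3, 1, 1, 2, 2, 1, 2
Total = 21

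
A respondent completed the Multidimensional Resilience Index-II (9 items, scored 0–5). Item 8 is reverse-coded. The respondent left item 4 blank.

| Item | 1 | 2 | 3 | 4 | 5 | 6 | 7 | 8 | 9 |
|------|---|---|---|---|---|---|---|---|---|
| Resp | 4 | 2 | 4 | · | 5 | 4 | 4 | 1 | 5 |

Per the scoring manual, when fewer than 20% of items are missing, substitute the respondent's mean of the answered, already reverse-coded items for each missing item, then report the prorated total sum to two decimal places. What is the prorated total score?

36.00

Reverse-coded (reversed = (0+5) − raw = 5 − raw):
  item 8: 5 − 1 = 4
Completed scored items (8 of 9): 4, 2, 4, 5, 4, 4, 4, 5; sum = 32.
Person mean = 32 / 8 ≈ 4.0000
Prorated total = (32 / 8) × 9 = 36.00 (to 2 dp)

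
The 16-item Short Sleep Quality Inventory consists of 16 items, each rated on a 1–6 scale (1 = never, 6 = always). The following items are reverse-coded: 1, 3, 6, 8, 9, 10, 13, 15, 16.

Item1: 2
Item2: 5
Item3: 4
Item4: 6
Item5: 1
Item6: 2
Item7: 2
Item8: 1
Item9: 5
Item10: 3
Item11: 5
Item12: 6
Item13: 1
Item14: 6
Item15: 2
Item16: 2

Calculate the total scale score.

Reverse-coded items (reverse-coded value = 7 − response):
  item 1: 7 − 2 = 5
  item 3: 7 − 4 = 3
  item 6: 7 − 2 = 5
  item 8: 7 − 1 = 6
  item 9: 7 − 5 = 2
  item 10: 7 − 3 = 4
  item 13: 7 − 1 = 6
  item 15: 7 − 2 = 5
  item 16: 7 − 2 = 5
After reverse-coding: 5, 5, 3, 6, 1, 5, 2, 6, 2, 4, 5, 6, 6, 6, 5, 5
Total = 5 + 5 + 3 + 6 + 1 + 5 + 2 + 6 + 2 + 4 + 5 + 6 + 6 + 6 + 5 + 5 = 72

72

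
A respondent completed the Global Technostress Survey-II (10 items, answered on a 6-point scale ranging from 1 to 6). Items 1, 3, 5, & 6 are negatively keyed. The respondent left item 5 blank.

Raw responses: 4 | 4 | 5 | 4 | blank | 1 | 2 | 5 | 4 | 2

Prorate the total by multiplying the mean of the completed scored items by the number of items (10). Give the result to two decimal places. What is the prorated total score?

35.56

Reverse-coded (reverse-coded value = 7 − response):
  item 1: 7 − 4 = 3
  item 3: 7 − 5 = 2
  item 6: 7 − 1 = 6
Completed scored items (9 of 10): 3, 4, 2, 4, 6, 2, 5, 4, 2; sum = 32.
Person mean = 32 / 9 ≈ 3.5556
Prorated total = (32 / 9) × 10 = 35.56 (to 2 dp)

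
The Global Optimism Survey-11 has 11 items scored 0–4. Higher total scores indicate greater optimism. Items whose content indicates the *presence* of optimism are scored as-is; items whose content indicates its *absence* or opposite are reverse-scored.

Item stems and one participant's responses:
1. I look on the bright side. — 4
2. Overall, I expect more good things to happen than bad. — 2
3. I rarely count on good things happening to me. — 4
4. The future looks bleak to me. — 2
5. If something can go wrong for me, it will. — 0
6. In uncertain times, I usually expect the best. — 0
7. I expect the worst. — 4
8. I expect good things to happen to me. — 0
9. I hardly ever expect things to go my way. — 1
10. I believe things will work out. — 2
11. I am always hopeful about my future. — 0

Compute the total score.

Items 3, 4, 5, 7, 9 describe the absence/opposite of optimism → reverse-score.
reverse-coded value = 4 − response.
  item 1: 4
  item 2: 2
  item 3: 4 − 4 = 0
  item 4: 4 − 2 = 2
  item 5: 4 − 0 = 4
  item 6: 0
  item 7: 4 − 4 = 0
  item 8: 0
  item 9: 4 − 1 = 3
  item 10: 2
  item 11: 0
Total = 4 + 2 + 0 + 2 + 4 + 0 + 0 + 0 + 3 + 2 + 0 = 17

17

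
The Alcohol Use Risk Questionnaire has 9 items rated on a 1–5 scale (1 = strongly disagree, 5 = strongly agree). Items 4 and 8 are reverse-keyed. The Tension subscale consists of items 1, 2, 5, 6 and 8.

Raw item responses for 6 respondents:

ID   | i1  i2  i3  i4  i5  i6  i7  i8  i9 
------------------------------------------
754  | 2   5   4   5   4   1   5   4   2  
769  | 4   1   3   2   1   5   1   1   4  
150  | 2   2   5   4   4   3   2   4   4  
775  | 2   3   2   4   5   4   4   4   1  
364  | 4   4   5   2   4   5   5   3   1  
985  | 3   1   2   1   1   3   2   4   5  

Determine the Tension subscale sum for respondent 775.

16

Respondent 775 raw: 2, 3, 2, 4, 5, 4, 4, 4, 1.
Tension items: 1, 2, 5, 6, 8.
Reverse-coded (on a 1–5 scale, reversed = 6 − raw):
  item 1: 2
  item 2: 3
  item 5: 5
  item 6: 4
  item 8: 6 − 4 = 2
Sum = 2 + 3 + 5 + 4 + 2 = 16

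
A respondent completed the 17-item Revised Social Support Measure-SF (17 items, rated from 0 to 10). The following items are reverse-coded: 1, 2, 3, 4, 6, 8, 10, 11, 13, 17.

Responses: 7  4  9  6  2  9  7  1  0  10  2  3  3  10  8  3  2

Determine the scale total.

80

Apply reverse scoring (reversed = (0+10) − raw = 10 − raw):
  item 1: 10 − 7 = 3
  item 2: 10 − 4 = 6
  item 3: 10 − 9 = 1
  item 4: 10 − 6 = 4
  item 6: 10 − 9 = 1
  item 8: 10 − 1 = 9
  item 10: 10 − 10 = 0
  item 11: 10 − 2 = 8
  item 13: 10 − 3 = 7
  item 17: 10 − 2 = 8
Scored responses: 3, 6, 1, 4, 2, 1, 7, 9, 0, 0, 8, 3, 7, 10, 8, 3, 8
Total = 3 + 6 + 1 + 4 + 2 + 1 + 7 + 9 + 0 + 0 + 8 + 3 + 7 + 10 + 8 + 3 + 8 = 80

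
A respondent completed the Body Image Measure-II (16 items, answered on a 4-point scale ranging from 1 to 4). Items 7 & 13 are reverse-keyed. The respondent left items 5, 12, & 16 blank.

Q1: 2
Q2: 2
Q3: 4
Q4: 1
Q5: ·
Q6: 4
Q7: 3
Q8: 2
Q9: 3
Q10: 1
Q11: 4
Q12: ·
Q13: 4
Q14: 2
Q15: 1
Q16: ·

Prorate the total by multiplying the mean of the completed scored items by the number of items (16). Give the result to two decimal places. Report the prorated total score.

Reverse-coded (on a 1–4 scale, reversed = 5 − raw):
  item 7: 5 − 3 = 2
  item 13: 5 − 4 = 1
Completed scored items (13 of 16): 2, 2, 4, 1, 4, 2, 2, 3, 1, 4, 1, 2, 1; sum = 29.
Person mean = 29 / 13 ≈ 2.2308
Prorated total = (29 / 13) × 16 = 35.69 (to 2 dp)

35.69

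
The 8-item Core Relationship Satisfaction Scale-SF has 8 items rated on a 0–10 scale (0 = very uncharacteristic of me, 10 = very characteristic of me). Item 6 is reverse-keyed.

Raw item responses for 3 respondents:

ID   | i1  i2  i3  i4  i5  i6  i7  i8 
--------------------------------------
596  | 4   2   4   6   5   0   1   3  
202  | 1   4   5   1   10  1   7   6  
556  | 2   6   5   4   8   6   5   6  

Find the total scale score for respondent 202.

Respondent 202 raw: 1, 4, 5, 1, 10, 1, 7, 6.
Reverse-coded (on a 0–10 scale, reversed = 10 − raw):
  item 1: 1
  item 2: 4
  item 3: 5
  item 4: 1
  item 5: 10
  item 6: 10 − 1 = 9
  item 7: 7
  item 8: 6
Sum = 1 + 4 + 5 + 1 + 10 + 9 + 7 + 6 = 43

43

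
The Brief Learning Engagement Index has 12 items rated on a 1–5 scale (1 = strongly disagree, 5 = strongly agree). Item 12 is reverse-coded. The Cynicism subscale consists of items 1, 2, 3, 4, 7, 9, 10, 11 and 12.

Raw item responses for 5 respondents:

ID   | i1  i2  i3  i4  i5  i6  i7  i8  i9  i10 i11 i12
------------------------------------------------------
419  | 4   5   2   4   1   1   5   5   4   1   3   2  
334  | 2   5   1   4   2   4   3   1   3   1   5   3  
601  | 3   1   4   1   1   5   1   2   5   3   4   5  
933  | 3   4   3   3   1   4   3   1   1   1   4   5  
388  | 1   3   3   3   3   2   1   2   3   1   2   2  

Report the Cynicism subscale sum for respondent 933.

Respondent 933 raw: 3, 4, 3, 3, 1, 4, 3, 1, 1, 1, 4, 5.
Cynicism items: 1, 2, 3, 4, 7, 9, 10, 11, 12.
Reverse-coded (reverse-coded value = 6 − response):
  item 1: 3
  item 2: 4
  item 3: 3
  item 4: 3
  item 7: 3
  item 9: 1
  item 10: 1
  item 11: 4
  item 12: 6 − 5 = 1
Sum = 3 + 4 + 3 + 3 + 3 + 1 + 1 + 4 + 1 = 23

23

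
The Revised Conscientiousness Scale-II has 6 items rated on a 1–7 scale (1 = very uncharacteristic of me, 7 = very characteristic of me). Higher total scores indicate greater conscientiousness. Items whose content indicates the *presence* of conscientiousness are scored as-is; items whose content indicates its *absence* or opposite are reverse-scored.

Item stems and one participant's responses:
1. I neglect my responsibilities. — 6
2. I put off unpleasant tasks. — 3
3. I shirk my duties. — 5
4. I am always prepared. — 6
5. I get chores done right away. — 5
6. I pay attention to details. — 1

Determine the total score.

Items 1, 2, 3 describe the absence/opposite of conscientiousness → reverse-score.
reversed = (1+7) − raw = 8 − raw.
  item 1: 8 − 6 = 2
  item 2: 8 − 3 = 5
  item 3: 8 − 5 = 3
  item 4: 6
  item 5: 5
  item 6: 1
Total = 2 + 5 + 3 + 6 + 5 + 1 = 22

22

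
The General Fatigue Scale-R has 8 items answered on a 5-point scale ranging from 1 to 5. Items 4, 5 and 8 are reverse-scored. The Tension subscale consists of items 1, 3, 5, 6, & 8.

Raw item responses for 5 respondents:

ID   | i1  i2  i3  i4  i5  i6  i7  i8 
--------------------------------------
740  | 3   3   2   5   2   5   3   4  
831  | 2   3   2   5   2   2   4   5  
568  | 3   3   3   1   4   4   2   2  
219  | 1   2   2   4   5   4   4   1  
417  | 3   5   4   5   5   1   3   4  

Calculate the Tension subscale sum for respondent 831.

Respondent 831 raw: 2, 3, 2, 5, 2, 2, 4, 5.
Tension items: 1, 3, 5, 6, 8.
Reverse-coded (reverse-coded value = 6 − response):
  item 1: 2
  item 3: 2
  item 5: 6 − 2 = 4
  item 6: 2
  item 8: 6 − 5 = 1
Sum = 2 + 2 + 4 + 2 + 1 = 11

11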